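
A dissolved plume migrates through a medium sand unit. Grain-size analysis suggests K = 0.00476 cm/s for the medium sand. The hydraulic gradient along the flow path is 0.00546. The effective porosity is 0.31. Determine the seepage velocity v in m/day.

0.0724

Convert K: 0.00476 cm/s × 864 = 4.113 m/day.
Hydraulic gradient i = 0.00546.
Darcy flux q = K · i = 4.113 × 0.005460 = 0.02246 m/day.
Seepage velocity v = q / n_e = 0.02246 / 0.31 = 0.07244 m/day.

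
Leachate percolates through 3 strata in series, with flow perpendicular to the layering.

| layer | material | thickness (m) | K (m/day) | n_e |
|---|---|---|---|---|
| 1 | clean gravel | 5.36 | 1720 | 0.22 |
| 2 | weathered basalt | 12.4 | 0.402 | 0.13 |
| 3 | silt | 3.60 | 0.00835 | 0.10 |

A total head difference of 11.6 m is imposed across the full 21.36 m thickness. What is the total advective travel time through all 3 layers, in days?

126

With flow normal to the layers, continuity requires the same specific discharge q through every layer.
Σ(b_i/K_i) = 5.36/1720 + 12.4/0.402 + 3.60/0.00835 = 462.0 d.
q = Δh / Σ(b_i/K_i) = 11.6 / 462.0 = 0.02511 m/day.
In each layer the seepage velocity is v_i = q/n_i, so the layer transit time is t_i = b_i·n_i / q:
  layer 1 (clean gravel): t_1 = 5.36 × 0.22 / 0.02511 = 46.96 d
  layer 2 (weathered basalt): t_2 = 12.4 × 0.13 / 0.02511 = 64.20 d
  layer 3 (silt): t_3 = 3.60 × 0.10 / 0.02511 = 14.34 d
Total t = Σ t_i = 125.5 days.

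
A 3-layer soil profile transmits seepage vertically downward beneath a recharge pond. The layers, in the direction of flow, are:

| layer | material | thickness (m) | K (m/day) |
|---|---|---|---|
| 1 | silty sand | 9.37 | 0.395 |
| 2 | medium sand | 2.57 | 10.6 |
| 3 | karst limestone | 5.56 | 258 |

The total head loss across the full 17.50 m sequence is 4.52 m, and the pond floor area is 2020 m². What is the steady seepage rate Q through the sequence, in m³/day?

Flow is perpendicular to layering, so the layers act in series and the equivalent K is the thickness-weighted harmonic mean.
Total thickness L = 9.37 + 2.57 + 5.56 = 17.50 m.
Σ(b_i/K_i) = 9.37/0.395 + 2.57/10.6 + 5.56/258 = 23.99 d.
K_eq = L / Σ(b_i/K_i) = 17.50 / 23.99 = 0.7296 m/day.
Q = K_eq · A · (Δh/L) = 0.7296 × 2020 × (4.52/17.50) = 380.7 m³/day.

381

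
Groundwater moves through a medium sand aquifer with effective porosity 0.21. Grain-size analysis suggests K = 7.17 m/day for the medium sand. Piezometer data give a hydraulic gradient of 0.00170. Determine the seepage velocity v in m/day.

Hydraulic gradient i = 0.00170.
Darcy flux q = K · i = 7.170 × 0.001700 = 0.01219 m/day.
Seepage velocity v = q / n_e = 0.01219 / 0.21 = 0.05804 m/day.

0.0580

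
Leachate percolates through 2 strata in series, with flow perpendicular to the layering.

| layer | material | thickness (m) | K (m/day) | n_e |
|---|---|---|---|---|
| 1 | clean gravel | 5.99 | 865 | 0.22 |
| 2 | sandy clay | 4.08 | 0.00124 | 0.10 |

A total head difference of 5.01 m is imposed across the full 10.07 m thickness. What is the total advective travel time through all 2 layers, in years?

3.10

With flow normal to the layers, continuity requires the same specific discharge q through every layer.
Σ(b_i/K_i) = 5.99/865 + 4.08/0.00124 = 3290 d.
q = Δh / Σ(b_i/K_i) = 5.01 / 3290 = 0.001523 m/day.
In each layer the seepage velocity is v_i = q/n_i, so the layer transit time is t_i = b_i·n_i / q:
  layer 1 (clean gravel): t_1 = 5.99 × 0.22 / 0.001523 = 865.5 d
  layer 2 (sandy clay): t_2 = 4.08 × 0.10 / 0.001523 = 268.0 d
Total t = Σ t_i = 1133 days = 3.103 years.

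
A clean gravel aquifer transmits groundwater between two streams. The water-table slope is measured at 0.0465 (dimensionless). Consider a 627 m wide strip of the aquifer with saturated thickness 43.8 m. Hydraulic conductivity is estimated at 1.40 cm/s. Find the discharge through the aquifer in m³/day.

Convert K: 1.40 cm/s × 864 = 1210 m/day.
Cross-sectional area A = 627 × 43.8 = 27463 m².
Hydraulic gradient i = 0.0465.
Darcy's law: Q = K · A · i = 1210 × 27463 × 0.04650 = 1.545e+06 m³/day.

1.54e+06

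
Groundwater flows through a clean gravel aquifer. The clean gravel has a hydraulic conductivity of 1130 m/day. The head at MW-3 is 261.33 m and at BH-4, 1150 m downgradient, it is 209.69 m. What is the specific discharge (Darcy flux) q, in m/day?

Hydraulic gradient i = (261.33 − 209.69) / 1150 = 51.64 / 1150 = 0.04490.
Specific discharge q = K · i = 1130 × 0.04490 = 50.74 m/day.

50.7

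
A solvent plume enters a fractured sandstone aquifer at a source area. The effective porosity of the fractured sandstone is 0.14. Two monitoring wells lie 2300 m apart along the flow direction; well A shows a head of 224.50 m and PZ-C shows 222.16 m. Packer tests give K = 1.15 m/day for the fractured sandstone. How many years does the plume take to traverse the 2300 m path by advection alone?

Hydraulic gradient i = (224.50 − 222.16) / 2300 = 2.34 / 2300 = 0.001017.
Darcy flux q = K · i = 1.150 × 0.001017 = 0.001170 m/day.
Seepage velocity v = q / n_e = 0.001170 / 0.14 = 0.008357 m/day.
Travel time t = L / v = 2300 / 0.008357 = 2.752e+05 days = 753.5 years.

753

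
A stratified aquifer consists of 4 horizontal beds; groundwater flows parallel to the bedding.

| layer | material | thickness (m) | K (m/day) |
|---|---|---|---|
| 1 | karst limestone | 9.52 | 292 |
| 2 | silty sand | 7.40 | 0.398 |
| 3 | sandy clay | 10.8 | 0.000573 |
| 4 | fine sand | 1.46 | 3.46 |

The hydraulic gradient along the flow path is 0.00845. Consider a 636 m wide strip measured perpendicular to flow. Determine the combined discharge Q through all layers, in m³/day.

Flow is parallel to layering, so each bed carries its own Darcy discharge and the transmissivities add.
Σ(K_i·b_i) = 292×9.52 + 0.398×7.40 + 0.000573×10.8 + 3.46×1.46 = 2788 m²/day.
Hydraulic gradient i = 0.00845.
Q = Σ(K_i·b_i) · W · i = 2788 × 636 × 0.008450 = 14982 m³/day.

15000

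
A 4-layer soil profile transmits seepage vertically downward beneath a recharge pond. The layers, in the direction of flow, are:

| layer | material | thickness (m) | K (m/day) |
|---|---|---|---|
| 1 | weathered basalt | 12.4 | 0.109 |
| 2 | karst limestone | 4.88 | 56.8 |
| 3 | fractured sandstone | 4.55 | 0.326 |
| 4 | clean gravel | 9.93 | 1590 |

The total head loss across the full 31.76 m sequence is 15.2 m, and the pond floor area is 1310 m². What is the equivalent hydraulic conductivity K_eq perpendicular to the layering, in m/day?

Flow is perpendicular to layering, so the layers act in series and the equivalent K is the thickness-weighted harmonic mean.
Total thickness L = 12.4 + 4.88 + 4.55 + 9.93 = 31.76 m.
Σ(b_i/K_i) = 12.4/0.109 + 4.88/56.8 + 4.55/0.326 + 9.93/1590 = 127.8 d.
K_eq = L / Σ(b_i/K_i) = 31.76 / 127.8 = 0.2485 m/day.

0.248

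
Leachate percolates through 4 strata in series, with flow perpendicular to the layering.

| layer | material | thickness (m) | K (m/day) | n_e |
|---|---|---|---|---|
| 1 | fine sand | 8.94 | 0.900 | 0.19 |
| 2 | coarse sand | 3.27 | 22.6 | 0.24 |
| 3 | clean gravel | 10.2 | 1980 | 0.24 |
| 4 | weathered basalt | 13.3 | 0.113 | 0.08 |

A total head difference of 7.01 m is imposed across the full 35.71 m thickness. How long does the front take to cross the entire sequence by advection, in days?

109

With flow normal to the layers, continuity requires the same specific discharge q through every layer.
Σ(b_i/K_i) = 8.94/0.900 + 3.27/22.6 + 10.2/1980 + 13.3/0.113 = 127.8 d.
q = Δh / Σ(b_i/K_i) = 7.01 / 127.8 = 0.05486 m/day.
In each layer the seepage velocity is v_i = q/n_i, so the layer transit time is t_i = b_i·n_i / q:
  layer 1 (fine sand): t_1 = 8.94 × 0.19 / 0.05486 = 30.96 d
  layer 2 (coarse sand): t_2 = 3.27 × 0.24 / 0.05486 = 14.31 d
  layer 3 (clean gravel): t_3 = 10.2 × 0.24 / 0.05486 = 44.62 d
  layer 4 (weathered basalt): t_4 = 13.3 × 0.08 / 0.05486 = 19.40 d
Total t = Σ t_i = 109.3 days.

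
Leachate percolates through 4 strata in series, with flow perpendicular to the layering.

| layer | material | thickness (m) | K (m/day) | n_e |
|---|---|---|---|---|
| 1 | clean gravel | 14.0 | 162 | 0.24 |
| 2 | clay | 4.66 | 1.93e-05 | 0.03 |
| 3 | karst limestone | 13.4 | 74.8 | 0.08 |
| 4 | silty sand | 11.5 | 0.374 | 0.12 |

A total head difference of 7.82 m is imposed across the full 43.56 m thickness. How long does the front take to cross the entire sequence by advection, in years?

503

With flow normal to the layers, continuity requires the same specific discharge q through every layer.
Σ(b_i/K_i) = 14.0/162 + 4.66/1.93e-05 + 13.4/74.8 + 11.5/0.374 = 2.415e+05 d.
q = Δh / Σ(b_i/K_i) = 7.82 / 2.415e+05 = 3.238e-05 m/day.
In each layer the seepage velocity is v_i = q/n_i, so the layer transit time is t_i = b_i·n_i / q:
  layer 1 (clean gravel): t_1 = 14.0 × 0.24 / 3.238e-05 = 1.038e+05 d
  layer 2 (clay): t_2 = 4.66 × 0.03 / 3.238e-05 = 4317 d
  layer 3 (karst limestone): t_3 = 13.4 × 0.08 / 3.238e-05 = 33103 d
  layer 4 (silty sand): t_4 = 11.5 × 0.12 / 3.238e-05 = 42614 d
Total t = Σ t_i = 1.838e+05 days = 503.2 years.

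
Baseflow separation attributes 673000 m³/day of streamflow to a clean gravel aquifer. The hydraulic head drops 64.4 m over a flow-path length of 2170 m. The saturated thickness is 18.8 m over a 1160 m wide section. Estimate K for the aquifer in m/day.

Cross-sectional area A = 1160 × 18.8 = 21808 m².
Hydraulic gradient i = Δh / L = 64.4 / 2170 = 0.02968.
From Q = K·A·i, K = Q / (A·i) = 673000 / (21808 × 0.02968) = 1040 m/day.

1040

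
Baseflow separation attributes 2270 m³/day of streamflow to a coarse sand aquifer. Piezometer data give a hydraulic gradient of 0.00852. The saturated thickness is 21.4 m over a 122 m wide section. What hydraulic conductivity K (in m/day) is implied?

Cross-sectional area A = 122 × 21.4 = 2611 m².
Hydraulic gradient i = 0.00852.
From Q = K·A·i, K = Q / (A·i) = 2270 / (2611 × 0.008520) = 102.0 m/day.

102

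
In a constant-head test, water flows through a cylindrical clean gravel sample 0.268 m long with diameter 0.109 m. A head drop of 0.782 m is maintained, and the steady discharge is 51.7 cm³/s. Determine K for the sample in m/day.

Cross-sectional area A = π·(d/2)² = π × (0.109/2)² = 0.009331 m².
Convert discharge: 51.7 cm³/s = 5.170e-05 m³/s.
Darcy's law rearranged: K = Q·L / (A·Δh) = 5.170e-05 × 0.268 / (0.009331 × 0.782) = 0.001899 m/s = 164.1 m/day.

164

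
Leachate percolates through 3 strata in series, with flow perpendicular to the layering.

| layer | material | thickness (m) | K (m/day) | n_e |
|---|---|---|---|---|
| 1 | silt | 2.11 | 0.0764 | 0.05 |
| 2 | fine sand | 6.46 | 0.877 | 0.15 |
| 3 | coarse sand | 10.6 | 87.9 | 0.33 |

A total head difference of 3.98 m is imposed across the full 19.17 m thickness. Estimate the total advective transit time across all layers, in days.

40.3

With flow normal to the layers, continuity requires the same specific discharge q through every layer.
Σ(b_i/K_i) = 2.11/0.0764 + 6.46/0.877 + 10.6/87.9 = 35.10 d.
q = Δh / Σ(b_i/K_i) = 3.98 / 35.10 = 0.1134 m/day.
In each layer the seepage velocity is v_i = q/n_i, so the layer transit time is t_i = b_i·n_i / q:
  layer 1 (silt): t_1 = 2.11 × 0.05 / 0.1134 = 0.9305 d
  layer 2 (fine sand): t_2 = 6.46 × 0.15 / 0.1134 = 8.547 d
  layer 3 (coarse sand): t_3 = 10.6 × 0.33 / 0.1134 = 30.85 d
Total t = Σ t_i = 40.33 days.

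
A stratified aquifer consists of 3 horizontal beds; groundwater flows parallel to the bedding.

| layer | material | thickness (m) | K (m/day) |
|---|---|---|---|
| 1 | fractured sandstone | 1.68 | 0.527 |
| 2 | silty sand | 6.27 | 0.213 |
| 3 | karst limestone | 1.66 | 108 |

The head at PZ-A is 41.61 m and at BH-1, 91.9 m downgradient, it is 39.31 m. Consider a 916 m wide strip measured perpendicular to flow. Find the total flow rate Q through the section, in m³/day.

Flow is parallel to layering, so each bed carries its own Darcy discharge and the transmissivities add.
Σ(K_i·b_i) = 0.527×1.68 + 0.213×6.27 + 108×1.66 = 181.5 m²/day.
Hydraulic gradient i = (41.61 − 39.31) / 91.9 = 2.3 / 91.9 = 0.02503.
Q = Σ(K_i·b_i) · W · i = 181.5 × 916 × 0.02503 = 4161 m³/day.

4160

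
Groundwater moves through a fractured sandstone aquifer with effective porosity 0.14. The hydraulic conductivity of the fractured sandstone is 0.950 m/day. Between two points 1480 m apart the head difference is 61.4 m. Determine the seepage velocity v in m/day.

Hydraulic gradient i = Δh / L = 61.4 / 1480 = 0.04149.
Darcy flux q = K · i = 0.9500 × 0.04149 = 0.03941 m/day.
Seepage velocity v = q / n_e = 0.03941 / 0.14 = 0.2815 m/day.

0.282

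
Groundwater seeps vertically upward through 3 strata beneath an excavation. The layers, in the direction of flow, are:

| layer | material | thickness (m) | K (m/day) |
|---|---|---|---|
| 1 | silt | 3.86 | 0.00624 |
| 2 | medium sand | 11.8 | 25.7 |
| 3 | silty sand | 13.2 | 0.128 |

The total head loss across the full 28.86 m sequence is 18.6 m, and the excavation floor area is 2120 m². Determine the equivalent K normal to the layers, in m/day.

0.0400

Flow is perpendicular to layering, so the layers act in series and the equivalent K is the thickness-weighted harmonic mean.
Total thickness L = 3.86 + 11.8 + 13.2 = 28.86 m.
Σ(b_i/K_i) = 3.86/0.00624 + 11.8/25.7 + 13.2/0.128 = 722.2 d.
K_eq = L / Σ(b_i/K_i) = 28.86 / 722.2 = 0.03996 m/day.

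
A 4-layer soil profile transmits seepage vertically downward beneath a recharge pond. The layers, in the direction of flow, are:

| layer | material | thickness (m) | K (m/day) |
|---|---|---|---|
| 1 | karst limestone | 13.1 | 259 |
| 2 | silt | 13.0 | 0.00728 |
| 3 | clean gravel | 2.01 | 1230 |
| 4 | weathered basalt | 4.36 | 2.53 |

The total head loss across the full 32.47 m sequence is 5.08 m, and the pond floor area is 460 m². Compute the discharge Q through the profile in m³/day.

Flow is perpendicular to layering, so the layers act in series and the equivalent K is the thickness-weighted harmonic mean.
Total thickness L = 13.1 + 13.0 + 2.01 + 4.36 = 32.47 m.
Σ(b_i/K_i) = 13.1/259 + 13.0/0.00728 + 2.01/1230 + 4.36/2.53 = 1787 d.
K_eq = L / Σ(b_i/K_i) = 32.47 / 1787 = 0.01817 m/day.
Q = K_eq · A · (Δh/L) = 0.01817 × 460 × (5.08/32.47) = 1.307 m³/day.

1.31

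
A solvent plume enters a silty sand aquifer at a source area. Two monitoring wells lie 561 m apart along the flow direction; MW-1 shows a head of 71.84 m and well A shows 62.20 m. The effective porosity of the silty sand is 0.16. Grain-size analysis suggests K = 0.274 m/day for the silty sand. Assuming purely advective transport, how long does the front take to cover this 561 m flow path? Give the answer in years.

52.2

Hydraulic gradient i = (71.84 − 62.20) / 561 = 9.64 / 561 = 0.01718.
Darcy flux q = K · i = 0.2740 × 0.01718 = 0.004708 m/day.
Seepage velocity v = q / n_e = 0.004708 / 0.16 = 0.02943 m/day.
Travel time t = L / v = 561 / 0.02943 = 19064 days = 52.19 years.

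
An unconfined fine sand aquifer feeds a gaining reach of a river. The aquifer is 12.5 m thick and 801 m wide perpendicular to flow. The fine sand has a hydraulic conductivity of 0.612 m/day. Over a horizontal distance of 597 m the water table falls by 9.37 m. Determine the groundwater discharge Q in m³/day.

96.2

Cross-sectional area A = 801 × 12.5 = 10012 m².
Hydraulic gradient i = Δh / L = 9.37 / 597 = 0.01570.
Darcy's law: Q = K · A · i = 0.6120 × 10012 × 0.01570 = 96.17 m³/day.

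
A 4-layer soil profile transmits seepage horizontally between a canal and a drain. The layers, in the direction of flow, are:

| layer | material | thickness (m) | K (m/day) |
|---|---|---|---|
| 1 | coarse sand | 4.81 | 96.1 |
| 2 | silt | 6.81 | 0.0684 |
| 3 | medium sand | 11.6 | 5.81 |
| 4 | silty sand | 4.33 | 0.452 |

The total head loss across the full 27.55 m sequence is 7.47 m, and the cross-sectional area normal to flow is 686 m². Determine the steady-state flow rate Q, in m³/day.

46.1

Flow is perpendicular to layering, so the layers act in series and the equivalent K is the thickness-weighted harmonic mean.
Total thickness L = 4.81 + 6.81 + 11.6 + 4.33 = 27.55 m.
Σ(b_i/K_i) = 4.81/96.1 + 6.81/0.0684 + 11.6/5.81 + 4.33/0.452 = 111.2 d.
K_eq = L / Σ(b_i/K_i) = 27.55 / 111.2 = 0.2478 m/day.
Q = K_eq · A · (Δh/L) = 0.2478 × 686 × (7.47/27.55) = 46.09 m³/day.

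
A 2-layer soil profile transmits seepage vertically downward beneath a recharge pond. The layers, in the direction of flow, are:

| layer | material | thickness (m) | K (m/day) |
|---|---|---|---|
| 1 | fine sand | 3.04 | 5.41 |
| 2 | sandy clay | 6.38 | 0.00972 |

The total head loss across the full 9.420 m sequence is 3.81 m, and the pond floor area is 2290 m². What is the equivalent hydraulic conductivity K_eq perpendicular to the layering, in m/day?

0.0143

Flow is perpendicular to layering, so the layers act in series and the equivalent K is the thickness-weighted harmonic mean.
Total thickness L = 3.04 + 6.38 = 9.420 m.
Σ(b_i/K_i) = 3.04/5.41 + 6.38/0.00972 = 656.9 d.
K_eq = L / Σ(b_i/K_i) = 9.420 / 656.9 = 0.01434 m/day.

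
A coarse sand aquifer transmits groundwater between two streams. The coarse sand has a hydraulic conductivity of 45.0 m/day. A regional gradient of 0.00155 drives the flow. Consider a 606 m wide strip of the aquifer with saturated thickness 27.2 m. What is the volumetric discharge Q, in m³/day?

1150

Cross-sectional area A = 606 × 27.2 = 16483 m².
Hydraulic gradient i = 0.00155.
Darcy's law: Q = K · A · i = 45.00 × 16483 × 0.001550 = 1150 m³/day.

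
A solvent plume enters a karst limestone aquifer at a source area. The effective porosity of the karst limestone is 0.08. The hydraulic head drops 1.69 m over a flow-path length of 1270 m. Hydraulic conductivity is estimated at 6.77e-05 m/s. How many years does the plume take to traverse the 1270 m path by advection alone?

Convert K: 6.77e-05 m/s × 86400 = 5.849 m/day.
Hydraulic gradient i = Δh / L = 1.69 / 1270 = 0.001331.
Darcy flux q = K · i = 5.849 × 0.001331 = 0.007784 m/day.
Seepage velocity v = q / n_e = 0.007784 / 0.08 = 0.09730 m/day.
Travel time t = L / v = 1270 / 0.09730 = 13053 days = 35.74 years.

35.7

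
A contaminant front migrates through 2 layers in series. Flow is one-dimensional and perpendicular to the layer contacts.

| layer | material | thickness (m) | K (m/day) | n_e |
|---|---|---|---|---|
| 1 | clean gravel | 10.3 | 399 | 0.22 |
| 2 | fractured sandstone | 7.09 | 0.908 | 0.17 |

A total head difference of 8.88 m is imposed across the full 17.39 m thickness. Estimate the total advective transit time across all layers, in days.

With flow normal to the layers, continuity requires the same specific discharge q through every layer.
Σ(b_i/K_i) = 10.3/399 + 7.09/0.908 = 7.834 d.
q = Δh / Σ(b_i/K_i) = 8.88 / 7.834 = 1.133 m/day.
In each layer the seepage velocity is v_i = q/n_i, so the layer transit time is t_i = b_i·n_i / q:
  layer 1 (clean gravel): t_1 = 10.3 × 0.22 / 1.133 = 1.999 d
  layer 2 (fractured sandstone): t_2 = 7.09 × 0.17 / 1.133 = 1.063 d
Total t = Σ t_i = 3.062 days.

3.06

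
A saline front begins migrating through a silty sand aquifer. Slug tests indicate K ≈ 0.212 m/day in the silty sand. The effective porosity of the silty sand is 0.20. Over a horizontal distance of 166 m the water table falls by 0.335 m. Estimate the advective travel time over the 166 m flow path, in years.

212

Hydraulic gradient i = Δh / L = 0.335 / 166 = 0.002018.
Darcy flux q = K · i = 0.2120 × 0.002018 = 0.0004278 m/day.
Seepage velocity v = q / n_e = 0.0004278 / 0.20 = 0.002139 m/day.
Travel time t = L / v = 166 / 0.002139 = 77601 days = 212.5 years.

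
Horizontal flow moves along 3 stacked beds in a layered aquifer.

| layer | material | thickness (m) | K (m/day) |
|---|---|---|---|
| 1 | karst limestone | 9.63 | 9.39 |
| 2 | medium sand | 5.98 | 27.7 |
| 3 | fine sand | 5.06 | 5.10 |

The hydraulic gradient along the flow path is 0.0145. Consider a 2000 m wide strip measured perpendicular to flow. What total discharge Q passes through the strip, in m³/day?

8170

Flow is parallel to layering, so each bed carries its own Darcy discharge and the transmissivities add.
Σ(K_i·b_i) = 9.39×9.63 + 27.7×5.98 + 5.10×5.06 = 281.9 m²/day.
Hydraulic gradient i = 0.0145.
Q = Σ(K_i·b_i) · W · i = 281.9 × 2000 × 0.01450 = 8174 m³/day.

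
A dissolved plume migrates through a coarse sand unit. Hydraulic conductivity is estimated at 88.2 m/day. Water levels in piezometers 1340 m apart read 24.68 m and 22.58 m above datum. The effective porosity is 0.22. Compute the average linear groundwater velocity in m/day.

0.628

Hydraulic gradient i = (24.68 − 22.58) / 1340 = 2.1 / 1340 = 0.001567.
Darcy flux q = K · i = 88.20 × 0.001567 = 0.1382 m/day.
Seepage velocity v = q / n_e = 0.1382 / 0.22 = 0.6283 m/day.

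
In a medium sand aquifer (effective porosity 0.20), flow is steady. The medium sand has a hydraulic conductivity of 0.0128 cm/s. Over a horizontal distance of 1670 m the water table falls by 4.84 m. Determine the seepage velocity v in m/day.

Convert K: 0.0128 cm/s × 864 = 11.06 m/day.
Hydraulic gradient i = Δh / L = 4.84 / 1670 = 0.002898.
Darcy flux q = K · i = 11.06 × 0.002898 = 0.03205 m/day.
Seepage velocity v = q / n_e = 0.03205 / 0.20 = 0.1603 m/day.

0.160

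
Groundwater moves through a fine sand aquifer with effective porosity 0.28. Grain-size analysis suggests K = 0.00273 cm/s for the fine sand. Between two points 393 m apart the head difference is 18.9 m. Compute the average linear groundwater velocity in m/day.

0.405

Convert K: 0.00273 cm/s × 864 = 2.359 m/day.
Hydraulic gradient i = Δh / L = 18.9 / 393 = 0.04809.
Darcy flux q = K · i = 2.359 × 0.04809 = 0.1134 m/day.
Seepage velocity v = q / n_e = 0.1134 / 0.28 = 0.4051 m/day.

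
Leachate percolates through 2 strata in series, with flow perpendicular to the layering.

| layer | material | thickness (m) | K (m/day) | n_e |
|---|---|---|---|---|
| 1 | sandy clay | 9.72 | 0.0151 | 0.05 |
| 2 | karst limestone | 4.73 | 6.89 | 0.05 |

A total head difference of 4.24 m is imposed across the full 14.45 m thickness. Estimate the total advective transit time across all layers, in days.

With flow normal to the layers, continuity requires the same specific discharge q through every layer.
Σ(b_i/K_i) = 9.72/0.0151 + 4.73/6.89 = 644.4 d.
q = Δh / Σ(b_i/K_i) = 4.24 / 644.4 = 0.006580 m/day.
In each layer the seepage velocity is v_i = q/n_i, so the layer transit time is t_i = b_i·n_i / q:
  layer 1 (sandy clay): t_1 = 9.72 × 0.05 / 0.006580 = 73.86 d
  layer 2 (karst limestone): t_2 = 4.73 × 0.05 / 0.006580 = 35.94 d
Total t = Σ t_i = 109.8 days.

110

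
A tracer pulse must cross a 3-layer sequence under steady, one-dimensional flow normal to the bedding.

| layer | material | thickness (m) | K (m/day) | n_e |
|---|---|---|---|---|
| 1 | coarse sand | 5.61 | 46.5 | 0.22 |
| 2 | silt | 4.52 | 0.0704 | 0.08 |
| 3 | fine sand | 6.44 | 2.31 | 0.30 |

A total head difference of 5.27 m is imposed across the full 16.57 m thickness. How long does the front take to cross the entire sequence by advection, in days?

44.9

With flow normal to the layers, continuity requires the same specific discharge q through every layer.
Σ(b_i/K_i) = 5.61/46.5 + 4.52/0.0704 + 6.44/2.31 = 67.11 d.
q = Δh / Σ(b_i/K_i) = 5.27 / 67.11 = 0.07852 m/day.
In each layer the seepage velocity is v_i = q/n_i, so the layer transit time is t_i = b_i·n_i / q:
  layer 1 (coarse sand): t_1 = 5.61 × 0.22 / 0.07852 = 15.72 d
  layer 2 (silt): t_2 = 4.52 × 0.08 / 0.07852 = 4.605 d
  layer 3 (fine sand): t_3 = 6.44 × 0.30 / 0.07852 = 24.60 d
Total t = Σ t_i = 44.93 days.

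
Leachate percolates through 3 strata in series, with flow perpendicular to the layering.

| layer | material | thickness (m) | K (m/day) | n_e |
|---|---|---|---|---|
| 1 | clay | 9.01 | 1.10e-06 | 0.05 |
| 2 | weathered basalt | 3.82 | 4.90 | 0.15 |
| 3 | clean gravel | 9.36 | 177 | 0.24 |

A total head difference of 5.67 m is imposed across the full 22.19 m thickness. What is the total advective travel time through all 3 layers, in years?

With flow normal to the layers, continuity requires the same specific discharge q through every layer.
Σ(b_i/K_i) = 9.01/1.10e-06 + 3.82/4.90 + 9.36/177 = 8.191e+06 d.
q = Δh / Σ(b_i/K_i) = 5.67 / 8.191e+06 = 6.922e-07 m/day.
In each layer the seepage velocity is v_i = q/n_i, so the layer transit time is t_i = b_i·n_i / q:
  layer 1 (clay): t_1 = 9.01 × 0.05 / 6.922e-07 = 6.508e+05 d
  layer 2 (weathered basalt): t_2 = 3.82 × 0.15 / 6.922e-07 = 8.278e+05 d
  layer 3 (clean gravel): t_3 = 9.36 × 0.24 / 6.922e-07 = 3.245e+06 d
Total t = Σ t_i = 4.724e+06 days = 12933 years.

12900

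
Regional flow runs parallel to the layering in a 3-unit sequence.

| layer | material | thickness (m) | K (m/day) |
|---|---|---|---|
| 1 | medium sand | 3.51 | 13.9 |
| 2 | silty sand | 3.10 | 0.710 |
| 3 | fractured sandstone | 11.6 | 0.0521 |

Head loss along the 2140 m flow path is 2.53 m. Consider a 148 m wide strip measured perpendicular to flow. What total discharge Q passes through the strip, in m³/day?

9.03

Flow is parallel to layering, so each bed carries its own Darcy discharge and the transmissivities add.
Σ(K_i·b_i) = 13.9×3.51 + 0.710×3.10 + 0.0521×11.6 = 51.59 m²/day.
Hydraulic gradient i = Δh / L = 2.53 / 2140 = 0.001182.
Q = Σ(K_i·b_i) · W · i = 51.59 × 148 × 0.001182 = 9.028 m³/day.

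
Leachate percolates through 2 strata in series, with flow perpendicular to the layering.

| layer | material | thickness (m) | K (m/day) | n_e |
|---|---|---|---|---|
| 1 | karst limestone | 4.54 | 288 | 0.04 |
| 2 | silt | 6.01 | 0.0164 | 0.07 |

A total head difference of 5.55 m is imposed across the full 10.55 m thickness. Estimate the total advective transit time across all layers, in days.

With flow normal to the layers, continuity requires the same specific discharge q through every layer.
Σ(b_i/K_i) = 4.54/288 + 6.01/0.0164 = 366.5 d.
q = Δh / Σ(b_i/K_i) = 5.55 / 366.5 = 0.01514 m/day.
In each layer the seepage velocity is v_i = q/n_i, so the layer transit time is t_i = b_i·n_i / q:
  layer 1 (karst limestone): t_1 = 4.54 × 0.04 / 0.01514 = 11.99 d
  layer 2 (silt): t_2 = 6.01 × 0.07 / 0.01514 = 27.78 d
Total t = Σ t_i = 39.77 days.

39.8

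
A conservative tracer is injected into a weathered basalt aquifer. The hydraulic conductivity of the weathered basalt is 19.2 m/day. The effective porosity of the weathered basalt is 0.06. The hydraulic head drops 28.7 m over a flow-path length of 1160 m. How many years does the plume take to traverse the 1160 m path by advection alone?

0.401

Hydraulic gradient i = Δh / L = 28.7 / 1160 = 0.02474.
Darcy flux q = K · i = 19.20 × 0.02474 = 0.4750 m/day.
Seepage velocity v = q / n_e = 0.4750 / 0.06 = 7.917 m/day.
Travel time t = L / v = 1160 / 7.917 = 146.5 days = 0.4011 years.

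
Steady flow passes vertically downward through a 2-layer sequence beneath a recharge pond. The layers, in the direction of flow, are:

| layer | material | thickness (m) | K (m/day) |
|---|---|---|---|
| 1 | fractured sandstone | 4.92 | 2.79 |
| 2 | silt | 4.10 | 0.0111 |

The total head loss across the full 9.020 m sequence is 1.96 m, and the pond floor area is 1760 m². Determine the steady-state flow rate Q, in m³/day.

9.29

Flow is perpendicular to layering, so the layers act in series and the equivalent K is the thickness-weighted harmonic mean.
Total thickness L = 4.92 + 4.10 = 9.020 m.
Σ(b_i/K_i) = 4.92/2.79 + 4.10/0.0111 = 371.1 d.
K_eq = L / Σ(b_i/K_i) = 9.020 / 371.1 = 0.02430 m/day.
Q = K_eq · A · (Δh/L) = 0.02430 × 1760 × (1.96/9.020) = 9.295 m³/day.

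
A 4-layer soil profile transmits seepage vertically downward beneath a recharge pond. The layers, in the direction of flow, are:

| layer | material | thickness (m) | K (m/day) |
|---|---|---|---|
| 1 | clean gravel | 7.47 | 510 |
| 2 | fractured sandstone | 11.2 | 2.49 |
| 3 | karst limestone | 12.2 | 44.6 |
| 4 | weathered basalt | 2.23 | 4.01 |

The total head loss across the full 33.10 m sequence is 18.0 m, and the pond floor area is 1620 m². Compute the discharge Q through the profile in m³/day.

Flow is perpendicular to layering, so the layers act in series and the equivalent K is the thickness-weighted harmonic mean.
Total thickness L = 7.47 + 11.2 + 12.2 + 2.23 = 33.10 m.
Σ(b_i/K_i) = 7.47/510 + 11.2/2.49 + 12.2/44.6 + 2.23/4.01 = 5.342 d.
K_eq = L / Σ(b_i/K_i) = 33.10 / 5.342 = 6.196 m/day.
Q = K_eq · A · (Δh/L) = 6.196 × 1620 × (18.0/33.10) = 5458 m³/day.

5460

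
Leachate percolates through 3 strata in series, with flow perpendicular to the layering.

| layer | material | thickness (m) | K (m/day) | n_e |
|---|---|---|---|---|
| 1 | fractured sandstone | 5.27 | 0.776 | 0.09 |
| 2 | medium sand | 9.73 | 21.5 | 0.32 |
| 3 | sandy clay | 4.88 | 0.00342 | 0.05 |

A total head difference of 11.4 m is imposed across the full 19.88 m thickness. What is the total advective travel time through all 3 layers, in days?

With flow normal to the layers, continuity requires the same specific discharge q through every layer.
Σ(b_i/K_i) = 5.27/0.776 + 9.73/21.5 + 4.88/0.00342 = 1434 d.
q = Δh / Σ(b_i/K_i) = 11.4 / 1434 = 0.007949 m/day.
In each layer the seepage velocity is v_i = q/n_i, so the layer transit time is t_i = b_i·n_i / q:
  layer 1 (fractured sandstone): t_1 = 5.27 × 0.09 / 0.007949 = 59.67 d
  layer 2 (medium sand): t_2 = 9.73 × 0.32 / 0.007949 = 391.7 d
  layer 3 (sandy clay): t_3 = 4.88 × 0.05 / 0.007949 = 30.70 d
Total t = Σ t_i = 482.1 days.

482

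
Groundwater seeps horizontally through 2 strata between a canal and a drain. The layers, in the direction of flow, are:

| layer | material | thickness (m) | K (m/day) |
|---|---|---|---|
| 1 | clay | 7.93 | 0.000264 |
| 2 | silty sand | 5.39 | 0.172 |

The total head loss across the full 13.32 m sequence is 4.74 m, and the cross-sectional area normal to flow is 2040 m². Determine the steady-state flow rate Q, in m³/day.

Flow is perpendicular to layering, so the layers act in series and the equivalent K is the thickness-weighted harmonic mean.
Total thickness L = 7.93 + 5.39 = 13.32 m.
Σ(b_i/K_i) = 7.93/0.000264 + 5.39/0.172 = 30069 d.
K_eq = L / Σ(b_i/K_i) = 13.32 / 30069 = 0.0004430 m/day.
Q = K_eq · A · (Δh/L) = 0.0004430 × 2040 × (4.74/13.32) = 0.3216 m³/day.

0.322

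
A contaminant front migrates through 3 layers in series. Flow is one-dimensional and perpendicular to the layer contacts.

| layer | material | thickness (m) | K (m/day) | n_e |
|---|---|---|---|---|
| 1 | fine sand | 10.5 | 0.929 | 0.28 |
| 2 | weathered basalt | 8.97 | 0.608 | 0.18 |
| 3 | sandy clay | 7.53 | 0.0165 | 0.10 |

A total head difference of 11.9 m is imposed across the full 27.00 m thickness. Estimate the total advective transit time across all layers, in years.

0.589

With flow normal to the layers, continuity requires the same specific discharge q through every layer.
Σ(b_i/K_i) = 10.5/0.929 + 8.97/0.608 + 7.53/0.0165 = 482.4 d.
q = Δh / Σ(b_i/K_i) = 11.9 / 482.4 = 0.02467 m/day.
In each layer the seepage velocity is v_i = q/n_i, so the layer transit time is t_i = b_i·n_i / q:
  layer 1 (fine sand): t_1 = 10.5 × 0.28 / 0.02467 = 119.2 d
  layer 2 (weathered basalt): t_2 = 8.97 × 0.18 / 0.02467 = 65.45 d
  layer 3 (sandy clay): t_3 = 7.53 × 0.10 / 0.02467 = 30.53 d
Total t = Σ t_i = 215.2 days = 0.5891 years.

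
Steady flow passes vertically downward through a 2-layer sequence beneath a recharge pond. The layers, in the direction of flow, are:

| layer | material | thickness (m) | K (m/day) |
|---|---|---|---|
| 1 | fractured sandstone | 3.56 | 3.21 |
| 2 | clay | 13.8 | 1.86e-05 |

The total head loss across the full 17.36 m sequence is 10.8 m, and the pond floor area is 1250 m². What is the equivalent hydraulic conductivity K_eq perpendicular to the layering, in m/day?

2.34e-05

Flow is perpendicular to layering, so the layers act in series and the equivalent K is the thickness-weighted harmonic mean.
Total thickness L = 3.56 + 13.8 = 17.36 m.
Σ(b_i/K_i) = 3.56/3.21 + 13.8/1.86e-05 = 7.419e+05 d.
K_eq = L / Σ(b_i/K_i) = 17.36 / 7.419e+05 = 2.340e-05 m/day.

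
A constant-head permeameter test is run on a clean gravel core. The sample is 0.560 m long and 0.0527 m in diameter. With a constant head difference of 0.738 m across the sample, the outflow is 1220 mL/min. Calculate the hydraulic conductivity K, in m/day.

Cross-sectional area A = π·(d/2)² = π × (0.0527/2)² = 0.002181 m².
Convert discharge: 1220 mL/min = 2.033e-05 m³/s.
Darcy's law rearranged: K = Q·L / (A·Δh) = 2.033e-05 × 0.560 / (0.002181 × 0.738) = 0.007073 m/s = 611.1 m/day.

611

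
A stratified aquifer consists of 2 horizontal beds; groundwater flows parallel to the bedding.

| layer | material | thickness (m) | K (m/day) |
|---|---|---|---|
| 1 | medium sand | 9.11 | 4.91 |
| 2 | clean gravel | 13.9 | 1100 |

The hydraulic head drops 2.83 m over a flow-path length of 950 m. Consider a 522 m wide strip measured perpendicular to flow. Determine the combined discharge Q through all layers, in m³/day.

Flow is parallel to layering, so each bed carries its own Darcy discharge and the transmissivities add.
Σ(K_i·b_i) = 4.91×9.11 + 1100×13.9 = 15335 m²/day.
Hydraulic gradient i = Δh / L = 2.83 / 950 = 0.002979.
Q = Σ(K_i·b_i) · W · i = 15335 × 522 × 0.002979 = 23846 m³/day.

23800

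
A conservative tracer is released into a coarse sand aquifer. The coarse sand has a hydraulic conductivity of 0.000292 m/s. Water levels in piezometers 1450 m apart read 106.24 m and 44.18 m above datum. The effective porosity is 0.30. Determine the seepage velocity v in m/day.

Convert K: 0.000292 m/s × 86400 = 25.23 m/day.
Hydraulic gradient i = (106.24 − 44.18) / 1450 = 62.06 / 1450 = 0.04280.
Darcy flux q = K · i = 25.23 × 0.04280 = 1.080 m/day.
Seepage velocity v = q / n_e = 1.080 / 0.30 = 3.599 m/day.

3.60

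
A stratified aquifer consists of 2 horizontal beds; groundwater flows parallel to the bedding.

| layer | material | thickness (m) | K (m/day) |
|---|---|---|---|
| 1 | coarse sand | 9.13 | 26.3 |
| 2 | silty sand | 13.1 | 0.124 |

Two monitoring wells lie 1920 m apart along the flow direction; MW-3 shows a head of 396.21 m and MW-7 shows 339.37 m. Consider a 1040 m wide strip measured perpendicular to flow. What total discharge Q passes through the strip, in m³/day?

Flow is parallel to layering, so each bed carries its own Darcy discharge and the transmissivities add.
Σ(K_i·b_i) = 26.3×9.13 + 0.124×13.1 = 241.7 m²/day.
Hydraulic gradient i = (396.21 − 339.37) / 1920 = 56.84 / 1920 = 0.02960.
Q = Σ(K_i·b_i) · W · i = 241.7 × 1040 × 0.02960 = 7443 m³/day.

7440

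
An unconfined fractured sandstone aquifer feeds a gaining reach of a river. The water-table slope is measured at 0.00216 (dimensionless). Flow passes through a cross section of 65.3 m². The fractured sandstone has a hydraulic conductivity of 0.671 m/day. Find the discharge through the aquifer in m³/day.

Hydraulic gradient i = 0.00216.
Darcy's law: Q = K · A · i = 0.6710 × 65.30 × 0.002160 = 0.09464 m³/day.

0.0946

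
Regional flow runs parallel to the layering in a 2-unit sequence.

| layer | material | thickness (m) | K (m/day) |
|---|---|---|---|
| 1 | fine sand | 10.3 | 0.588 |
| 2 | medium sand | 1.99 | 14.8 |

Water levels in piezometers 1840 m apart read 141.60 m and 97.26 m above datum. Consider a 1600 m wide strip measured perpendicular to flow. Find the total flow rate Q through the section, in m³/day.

1370

Flow is parallel to layering, so each bed carries its own Darcy discharge and the transmissivities add.
Σ(K_i·b_i) = 0.588×10.3 + 14.8×1.99 = 35.51 m²/day.
Hydraulic gradient i = (141.60 − 97.26) / 1840 = 44.34 / 1840 = 0.02410.
Q = Σ(K_i·b_i) · W · i = 35.51 × 1600 × 0.02410 = 1369 m³/day.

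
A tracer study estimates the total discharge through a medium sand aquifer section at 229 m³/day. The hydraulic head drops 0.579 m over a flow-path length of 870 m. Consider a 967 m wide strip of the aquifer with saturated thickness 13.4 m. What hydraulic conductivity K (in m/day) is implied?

26.6

Cross-sectional area A = 967 × 13.4 = 12958 m².
Hydraulic gradient i = Δh / L = 0.579 / 870 = 0.0006655.
From Q = K·A·i, K = Q / (A·i) = 229 / (12958 × 0.0006655) = 26.55 m/day.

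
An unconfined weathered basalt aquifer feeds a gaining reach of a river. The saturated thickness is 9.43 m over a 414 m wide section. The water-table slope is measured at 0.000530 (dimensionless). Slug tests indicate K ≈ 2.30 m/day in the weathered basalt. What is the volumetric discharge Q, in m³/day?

4.76

Cross-sectional area A = 414 × 9.43 = 3904 m².
Hydraulic gradient i = 0.000530.
Darcy's law: Q = K · A · i = 2.300 × 3904 × 0.0005300 = 4.759 m³/day.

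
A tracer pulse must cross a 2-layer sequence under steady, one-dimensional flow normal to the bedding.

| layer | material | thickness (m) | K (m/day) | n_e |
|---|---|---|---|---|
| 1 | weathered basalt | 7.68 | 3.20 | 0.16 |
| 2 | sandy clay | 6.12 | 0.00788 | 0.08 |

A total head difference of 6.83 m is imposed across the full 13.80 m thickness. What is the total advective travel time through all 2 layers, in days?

With flow normal to the layers, continuity requires the same specific discharge q through every layer.
Σ(b_i/K_i) = 7.68/3.20 + 6.12/0.00788 = 779.0 d.
q = Δh / Σ(b_i/K_i) = 6.83 / 779.0 = 0.008767 m/day.
In each layer the seepage velocity is v_i = q/n_i, so the layer transit time is t_i = b_i·n_i / q:
  layer 1 (weathered basalt): t_1 = 7.68 × 0.16 / 0.008767 = 140.2 d
  layer 2 (sandy clay): t_2 = 6.12 × 0.08 / 0.008767 = 55.85 d
Total t = Σ t_i = 196.0 days.

196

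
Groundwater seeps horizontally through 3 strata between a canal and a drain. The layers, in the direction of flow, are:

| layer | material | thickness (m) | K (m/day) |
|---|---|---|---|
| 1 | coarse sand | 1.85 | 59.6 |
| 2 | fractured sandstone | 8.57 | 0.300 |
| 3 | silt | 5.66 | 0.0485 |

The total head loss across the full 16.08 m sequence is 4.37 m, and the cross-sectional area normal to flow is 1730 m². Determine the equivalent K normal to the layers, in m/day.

0.111

Flow is perpendicular to layering, so the layers act in series and the equivalent K is the thickness-weighted harmonic mean.
Total thickness L = 1.85 + 8.57 + 5.66 = 16.08 m.
Σ(b_i/K_i) = 1.85/59.6 + 8.57/0.300 + 5.66/0.0485 = 145.3 d.
K_eq = L / Σ(b_i/K_i) = 16.08 / 145.3 = 0.1107 m/day.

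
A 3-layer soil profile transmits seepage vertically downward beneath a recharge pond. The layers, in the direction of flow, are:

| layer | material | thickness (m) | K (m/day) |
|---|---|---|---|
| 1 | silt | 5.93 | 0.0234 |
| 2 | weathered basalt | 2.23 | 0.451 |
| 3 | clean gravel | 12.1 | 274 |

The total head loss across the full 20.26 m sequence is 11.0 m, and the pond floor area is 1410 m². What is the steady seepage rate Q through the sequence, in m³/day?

60.0

Flow is perpendicular to layering, so the layers act in series and the equivalent K is the thickness-weighted harmonic mean.
Total thickness L = 5.93 + 2.23 + 12.1 = 20.26 m.
Σ(b_i/K_i) = 5.93/0.0234 + 2.23/0.451 + 12.1/274 = 258.4 d.
K_eq = L / Σ(b_i/K_i) = 20.26 / 258.4 = 0.07840 m/day.
Q = K_eq · A · (Δh/L) = 0.07840 × 1410 × (11.0/20.26) = 60.02 m³/day.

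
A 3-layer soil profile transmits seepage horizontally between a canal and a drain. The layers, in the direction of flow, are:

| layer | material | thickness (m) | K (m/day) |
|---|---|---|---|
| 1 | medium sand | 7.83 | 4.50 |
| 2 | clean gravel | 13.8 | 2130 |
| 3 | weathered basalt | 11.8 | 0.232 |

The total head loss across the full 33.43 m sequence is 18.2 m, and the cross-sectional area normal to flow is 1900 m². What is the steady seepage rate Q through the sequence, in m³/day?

Flow is perpendicular to layering, so the layers act in series and the equivalent K is the thickness-weighted harmonic mean.
Total thickness L = 7.83 + 13.8 + 11.8 = 33.43 m.
Σ(b_i/K_i) = 7.83/4.50 + 13.8/2130 + 11.8/0.232 = 52.61 d.
K_eq = L / Σ(b_i/K_i) = 33.43 / 52.61 = 0.6354 m/day.
Q = K_eq · A · (Δh/L) = 0.6354 × 1900 × (18.2/33.43) = 657.3 m³/day.

657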